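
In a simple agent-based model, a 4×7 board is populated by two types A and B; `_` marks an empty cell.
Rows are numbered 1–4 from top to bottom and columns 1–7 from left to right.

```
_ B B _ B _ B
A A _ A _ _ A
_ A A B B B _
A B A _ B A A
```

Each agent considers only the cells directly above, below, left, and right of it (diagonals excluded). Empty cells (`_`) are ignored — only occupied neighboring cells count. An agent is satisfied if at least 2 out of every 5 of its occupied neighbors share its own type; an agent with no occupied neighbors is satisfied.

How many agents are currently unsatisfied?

Row 1: (1,2)B 1/2 ok · (1,3)B 1/1 ok · (1,5)B 0/0 ok · (1,7)B 0/1 unhappy
Row 2: (2,1)A 1/1 ok · (2,2)A 2/3 ok · (2,4)A 0/1 unhappy · (2,7)A 0/1 unhappy
Row 3: (3,2)A 2/3 ok · (3,3)A 2/3 ok · (3,4)B 1/3 unhappy · (3,5)B 3/3 ok · (3,6)B 1/2 ok
Row 4: (4,1)A 0/1 unhappy · (4,2)B 0/3 unhappy · (4,3)A 1/2 ok · (4,5)B 1/2 ok · (4,6)A 1/3 unhappy · (4,7)A 1/1 ok
Unsatisfied: (1,7), (2,4), (2,7), (3,4), (4,1), (4,2), (4,6) — 7 in total.

7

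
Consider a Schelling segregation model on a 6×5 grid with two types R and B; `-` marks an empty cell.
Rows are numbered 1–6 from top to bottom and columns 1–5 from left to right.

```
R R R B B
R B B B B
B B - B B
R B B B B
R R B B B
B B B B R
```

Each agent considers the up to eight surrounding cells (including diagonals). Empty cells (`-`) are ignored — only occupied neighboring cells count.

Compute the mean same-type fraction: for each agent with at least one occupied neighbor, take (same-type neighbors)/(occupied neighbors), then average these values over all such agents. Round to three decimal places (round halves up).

0.674

(1,1)R 2/3
(1,2)R 3/5
(1,3)R 1/5
(1,4)B 4/5
(1,5)B 3/3
(2,1)R 2/5
(2,2)B 3/7
(2,3)B 5/7
(2,4)B 6/7
(2,5)B 5/5
(3,1)B 3/5
(3,2)B 5/7
(3,4)B 7/7
(3,5)B 5/5
(4,1)R 2/5
(4,2)B 4/7
(4,3)B 6/7
(4,4)B 7/7
(4,5)B 5/5
(5,1)R 2/5
(5,2)R 2/8
(5,3)B 7/8
(5,4)B 7/8
(5,5)B 4/5
(6,1)B 1/3
(6,2)B 3/5
(6,3)B 4/5
(6,4)B 4/5
(6,5)R 0/3
Sum over 29 agents: 2/3 + 3/5 + 1/5 + 4/5 + 3/3 + 2/5 + 3/7 + 5/7 + 6/7 + 5/5 + 3/5 + 5/7 + 7/7 + 5/5 + 2/5 + 4/7 + 6/7 + 7/7 + 5/5 + 2/5 + 2/8 + 7/8 + 7/8 + 4/5 + 1/3 + 3/5 + 4/5 + 4/5 + 0/3 = 684/35; mean = 684/35 ÷ 29 = 684/1015 = 0.673891… → 0.674.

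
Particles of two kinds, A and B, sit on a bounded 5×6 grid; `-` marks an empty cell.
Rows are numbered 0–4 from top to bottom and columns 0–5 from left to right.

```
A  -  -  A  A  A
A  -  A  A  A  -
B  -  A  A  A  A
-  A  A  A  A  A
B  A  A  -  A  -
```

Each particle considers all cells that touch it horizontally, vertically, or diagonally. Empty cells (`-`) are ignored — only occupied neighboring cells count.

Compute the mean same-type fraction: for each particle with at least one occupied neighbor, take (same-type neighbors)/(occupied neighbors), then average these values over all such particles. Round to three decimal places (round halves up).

0.860

(0,0)A 1/1
(0,3)A 4/4
(0,4)A 4/4
(0,5)A 2/2
(1,0)A 1/2
(1,2)A 4/4
(1,3)A 7/7
(1,4)A 7/7
(2,0)B 0/2
(2,2)A 6/6
(2,3)A 8/8
(2,4)A 7/7
(2,5)A 4/4
(3,1)A 4/6
(3,2)A 6/6
(3,3)A 7/7
(3,4)A 6/6
(3,5)A 4/4
(4,0)B 0/2
(4,1)A 3/4
(4,2)A 4/4
(4,4)A 3/3
Sum over 22 particles: 1/1 + 4/4 + 4/4 + 2/2 + 1/2 + 4/4 + 7/7 + 7/7 + 0/2 + 6/6 + 8/8 + 7/7 + 4/4 + 4/6 + 6/6 + 7/7 + 6/6 + 4/4 + 0/2 + 3/4 + 4/4 + 3/3 = 227/12; mean = 227/12 ÷ 22 = 227/264 = 0.859848… → 0.860.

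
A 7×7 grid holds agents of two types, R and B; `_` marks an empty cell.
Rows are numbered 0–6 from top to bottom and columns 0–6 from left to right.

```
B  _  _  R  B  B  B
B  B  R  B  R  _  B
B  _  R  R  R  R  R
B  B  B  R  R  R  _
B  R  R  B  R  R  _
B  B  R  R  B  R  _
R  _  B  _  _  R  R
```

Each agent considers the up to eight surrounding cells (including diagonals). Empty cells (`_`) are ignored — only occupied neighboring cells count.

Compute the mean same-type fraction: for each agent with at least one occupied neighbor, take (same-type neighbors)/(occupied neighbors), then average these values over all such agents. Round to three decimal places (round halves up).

(0,0)B 2/2
(0,3)R 2/4
(0,4)B 2/4
(0,5)B 3/4
(0,6)B 2/2
(1,0)B 3/3
(1,1)B 3/5
(1,2)R 3/5
(1,3)B 1/7
(1,4)R 4/7
(1,6)B 2/4
(2,0)B 4/4
(2,2)R 3/7
(2,3)R 6/8
(2,4)R 6/7
(2,5)R 5/6
(2,6)R 2/3
(3,0)B 3/4
(3,1)B 4/7
(3,2)B 2/7
(3,3)R 6/8
(3,4)R 7/8
(3,5)R 6/6
(4,0)B 4/5
(4,1)R 2/8
(4,2)R 4/8
(4,3)B 2/8
(4,4)R 6/8
(4,5)R 4/5
(5,0)B 2/4
(5,1)B 3/7
(5,2)R 3/6
(5,3)R 3/6
(5,4)B 1/6
(5,5)R 4/5
(6,0)R 0/2
(6,2)B 1/3
(6,5)R 2/3
(6,6)R 2/2
Sum over 39 agents: 2/2 + 2/4 + 2/4 + 3/4 + 2/2 + 3/3 + 3/5 + 3/5 + 1/7 + 4/7 + 2/4 + 4/4 + 3/7 + 6/8 + 6/7 + 5/6 + 2/3 + 3/4 + 4/7 + 2/7 + 6/8 + 7/8 + 6/6 + 4/5 + 2/8 + 4/8 + 2/8 + 6/8 + 4/5 + 2/4 + 3/7 + 3/6 + 3/6 + 1/6 + 4/5 + 0/2 + 1/3 + 2/3 + 2/2 = 20309/840; mean = 20309/840 ÷ 39 = 20309/32760 = 0.619932… → 0.620.

0.620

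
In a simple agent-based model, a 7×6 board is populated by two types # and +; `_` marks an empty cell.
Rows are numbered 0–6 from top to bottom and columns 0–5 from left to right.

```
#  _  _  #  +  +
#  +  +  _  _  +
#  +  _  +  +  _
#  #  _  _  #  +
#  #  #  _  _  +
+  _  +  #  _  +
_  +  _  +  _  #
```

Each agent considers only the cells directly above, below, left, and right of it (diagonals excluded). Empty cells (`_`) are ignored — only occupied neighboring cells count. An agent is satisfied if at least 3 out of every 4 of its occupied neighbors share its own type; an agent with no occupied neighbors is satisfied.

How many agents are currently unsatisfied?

(0,0)# 1/1 ✓
(0,3)# 0/1 ✗
(0,4)+ 1/2 ✗
(0,5)+ 2/2 ✓
(1,0)# 2/3 ✗
(1,1)+ 2/3 ✗
(1,2)+ 1/1 ✓
(1,5)+ 1/1 ✓
(2,0)# 2/3 ✗
(2,1)+ 1/3 ✗
(2,3)+ 1/1 ✓
(2,4)+ 1/2 ✗
(3,0)# 3/3 ✓
(3,1)# 2/3 ✗
(3,4)# 0/2 ✗
(3,5)+ 1/2 ✗
(4,0)# 2/3 ✗
(4,1)# 3/3 ✓
(4,2)# 1/2 ✗
(4,5)+ 2/2 ✓
(5,0)+ 0/1 ✗
(5,2)+ 0/2 ✗
(5,3)# 0/2 ✗
(5,5)+ 1/2 ✗
(6,1)+ 0/0 ✓
(6,3)+ 0/1 ✗
(6,5)# 0/1 ✗
Unsatisfied: (0,3), (0,4), (1,0), (1,1), (2,0), (2,1), (2,4), (3,1), (3,4), (3,5), (4,0), (4,2), (5,0), (5,2), (5,3), (5,5), (6,3), (6,5) — 18 in total.

18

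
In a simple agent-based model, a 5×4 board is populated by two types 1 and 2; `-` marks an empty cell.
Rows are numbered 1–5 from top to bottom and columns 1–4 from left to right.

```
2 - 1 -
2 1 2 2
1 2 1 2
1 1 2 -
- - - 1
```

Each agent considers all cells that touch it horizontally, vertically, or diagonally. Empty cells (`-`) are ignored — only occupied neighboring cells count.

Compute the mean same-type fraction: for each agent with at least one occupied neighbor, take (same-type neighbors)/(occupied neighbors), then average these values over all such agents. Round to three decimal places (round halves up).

Row 1: (1,1)2 1/2 · (1,3)1 1/3
Row 2: (2,1)2 2/4 · (2,2)1 3/7 · (2,3)2 3/6 · (2,4)2 2/4
Row 3: (3,1)1 3/5 · (3,2)2 3/8 · (3,3)1 2/7 · (3,4)2 3/4
Row 4: (4,1)1 2/3 · (4,2)1 3/5 · (4,3)2 2/5
Row 5: (5,4)1 0/1
Sum over 14 agents: 1/2 + 1/3 + 2/4 + 3/7 + 3/6 + 2/4 + 3/5 + 3/8 + 2/7 + 3/4 + 2/3 + 3/5 + 2/5 + 0/1 = 1803/280; mean = 1803/280 ÷ 14 = 1803/3920 = 0.459948… → 0.460.

0.460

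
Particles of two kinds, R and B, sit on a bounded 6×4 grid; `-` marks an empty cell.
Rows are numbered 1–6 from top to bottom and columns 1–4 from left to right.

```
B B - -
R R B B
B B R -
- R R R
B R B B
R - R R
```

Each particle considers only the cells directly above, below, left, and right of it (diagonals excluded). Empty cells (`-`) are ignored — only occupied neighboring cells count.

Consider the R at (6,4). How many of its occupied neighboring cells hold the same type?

Occupied neighbors of (6,4): (5,4)=B, (6,3)=R.
Same type (R): 1 of 2.

1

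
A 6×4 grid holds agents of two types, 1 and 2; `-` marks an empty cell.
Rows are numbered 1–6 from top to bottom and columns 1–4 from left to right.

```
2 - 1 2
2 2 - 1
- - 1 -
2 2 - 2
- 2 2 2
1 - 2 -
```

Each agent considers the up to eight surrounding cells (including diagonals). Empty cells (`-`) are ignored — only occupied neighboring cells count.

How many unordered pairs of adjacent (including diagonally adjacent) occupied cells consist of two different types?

Scan each occupied cell's neighbors to the right and below (and the two forward diagonals) so each pair is counted once.
From row 1: 3 unlike of 6 pairs (running 3/6).
From row 2: 1 unlike of 3 pairs (running 4/9).
From row 3: 2 unlike of 2 pairs (running 6/11).
From row 4: 0 unlike of 6 pairs (running 6/17).
From row 5: 1 unlike of 6 pairs (running 7/23).
Total adjacent occupied pairs: 23; unlike-type pairs: 7.

7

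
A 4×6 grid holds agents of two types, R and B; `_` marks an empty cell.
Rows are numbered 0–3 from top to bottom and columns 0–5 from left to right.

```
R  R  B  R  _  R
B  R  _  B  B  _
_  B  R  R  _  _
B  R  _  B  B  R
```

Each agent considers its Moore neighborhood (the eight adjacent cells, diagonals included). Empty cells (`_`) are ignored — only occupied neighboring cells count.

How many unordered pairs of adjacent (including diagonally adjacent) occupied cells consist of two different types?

Scan each occupied cell's neighbors to the right and below (and the two forward diagonals) so each pair is counted once.
Row 0: R(0,0)–R(0,1)= R(0,0)–B(1,0)≠ R(0,0)–R(1,1)= R(0,1)–B(0,2)≠ R(0,1)–R(1,1)= R(0,1)–B(1,0)≠ B(0,2)–R(0,3)≠ B(0,2)–B(1,3)= B(0,2)–R(1,1)≠ R(0,3)–B(1,3)≠ R(0,3)–B(1,4)≠ R(0,5)–B(1,4)≠  → 8/12 unlike.
Row 1: B(1,0)–R(1,1)≠ B(1,0)–B(2,1)= R(1,1)–B(2,1)≠ R(1,1)–R(2,2)= B(1,3)–B(1,4)= B(1,3)–R(2,3)≠ B(1,3)–R(2,2)≠ B(1,4)–R(2,3)≠  → 5/8 unlike.
Row 2: B(2,1)–R(2,2)≠ B(2,1)–R(3,1)≠ B(2,1)–B(3,0)= R(2,2)–R(2,3)= R(2,2)–B(3,3)≠ R(2,2)–R(3,1)= R(2,3)–B(3,3)≠ R(2,3)–B(3,4)≠  → 5/8 unlike.
Row 3: B(3,0)–R(3,1)≠ B(3,3)–B(3,4)= B(3,4)–R(3,5)≠  → 2/3 unlike.
Total adjacent occupied pairs: 31; unlike-type pairs: 20.

20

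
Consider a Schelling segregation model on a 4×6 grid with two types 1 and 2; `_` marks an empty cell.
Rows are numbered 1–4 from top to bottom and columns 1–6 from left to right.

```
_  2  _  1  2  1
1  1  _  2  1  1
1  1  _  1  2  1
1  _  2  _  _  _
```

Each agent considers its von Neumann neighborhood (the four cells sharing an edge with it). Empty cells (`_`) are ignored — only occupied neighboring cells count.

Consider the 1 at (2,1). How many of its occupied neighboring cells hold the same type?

2

Occupied neighbors of (2,1): (3,1)=1, (2,2)=1.
Same type (1): 2 of 2.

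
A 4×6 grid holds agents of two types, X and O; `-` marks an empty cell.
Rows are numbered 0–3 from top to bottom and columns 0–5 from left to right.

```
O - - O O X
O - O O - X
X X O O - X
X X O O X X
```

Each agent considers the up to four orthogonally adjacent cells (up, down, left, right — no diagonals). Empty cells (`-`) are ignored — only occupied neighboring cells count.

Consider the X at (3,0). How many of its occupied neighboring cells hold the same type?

2

Occupied neighbors of (3,0): (2,0)=X, (3,1)=X.
Same type (X): 2 of 2.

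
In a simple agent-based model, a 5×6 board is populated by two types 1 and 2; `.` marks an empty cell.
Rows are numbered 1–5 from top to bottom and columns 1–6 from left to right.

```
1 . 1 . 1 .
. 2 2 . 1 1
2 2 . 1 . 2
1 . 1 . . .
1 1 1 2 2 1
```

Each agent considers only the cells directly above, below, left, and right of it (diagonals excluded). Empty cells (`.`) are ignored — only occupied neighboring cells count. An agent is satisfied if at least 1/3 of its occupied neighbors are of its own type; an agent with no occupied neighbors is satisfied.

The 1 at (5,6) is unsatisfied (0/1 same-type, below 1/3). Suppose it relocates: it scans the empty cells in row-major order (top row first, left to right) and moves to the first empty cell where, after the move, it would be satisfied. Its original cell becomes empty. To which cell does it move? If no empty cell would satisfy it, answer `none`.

Vacating (5,6). Empty cells in order:
  (1,2): 2/3 same-type → satisfied — stop here.

(1,2)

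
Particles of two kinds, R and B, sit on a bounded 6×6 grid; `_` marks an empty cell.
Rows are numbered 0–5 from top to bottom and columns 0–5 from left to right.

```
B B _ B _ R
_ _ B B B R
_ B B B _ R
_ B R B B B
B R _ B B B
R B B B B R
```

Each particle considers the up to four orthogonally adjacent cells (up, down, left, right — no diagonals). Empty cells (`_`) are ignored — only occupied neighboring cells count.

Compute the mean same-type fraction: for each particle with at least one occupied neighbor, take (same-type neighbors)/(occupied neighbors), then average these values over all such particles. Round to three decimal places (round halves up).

(0,0)B 1/1
(0,1)B 1/1
(0,3)B 1/1
(0,5)R 1/1
(1,2)B 2/2
(1,3)B 4/4
(1,4)B 1/2
(1,5)R 2/3
(2,1)B 2/2
(2,2)B 3/4
(2,3)B 3/3
(2,5)R 1/2
(3,1)B 1/3
(3,2)R 0/3
(3,3)B 3/4
(3,4)B 3/3
(3,5)B 2/3
(4,0)B 0/2
(4,1)R 0/3
(4,3)B 3/3
(4,4)B 4/4
(4,5)B 2/3
(5,0)R 0/2
(5,1)B 1/3
(5,2)B 2/2
(5,3)B 3/3
(5,4)B 2/3
(5,5)R 0/2
Sum over 28 particles: 1/1 + 1/1 + 1/1 + 1/1 + 2/2 + 4/4 + 1/2 + 2/3 + 2/2 + 3/4 + 3/3 + 1/2 + 1/3 + 0/3 + 3/4 + 3/3 + 2/3 + 0/2 + 0/3 + 3/3 + 4/4 + 2/3 + 0/2 + 1/3 + 2/2 + 3/3 + 2/3 + 0/2 = 113/6; mean = 113/6 ÷ 28 = 113/168 = 0.672619… → 0.673.

0.673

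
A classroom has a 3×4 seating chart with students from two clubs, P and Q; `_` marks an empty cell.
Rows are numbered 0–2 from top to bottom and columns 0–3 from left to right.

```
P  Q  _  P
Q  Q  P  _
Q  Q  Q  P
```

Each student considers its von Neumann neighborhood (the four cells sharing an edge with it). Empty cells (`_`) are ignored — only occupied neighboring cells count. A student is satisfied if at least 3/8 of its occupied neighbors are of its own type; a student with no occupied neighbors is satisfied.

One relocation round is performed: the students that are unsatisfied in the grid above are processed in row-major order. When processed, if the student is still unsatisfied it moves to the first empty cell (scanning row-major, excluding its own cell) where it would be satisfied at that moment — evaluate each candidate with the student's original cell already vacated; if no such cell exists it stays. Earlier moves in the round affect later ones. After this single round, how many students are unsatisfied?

0

Initially unsatisfied (in order): (0,0), (1,2), (2,2), (2,3).
  (0,0) → (0,2).
  (1,2) → (1,3).
  (2,2): now satisfied by earlier moves; stays.
  (2,3): now satisfied by earlier moves; stays.
Resulting grid:
_ Q P P
Q Q _ P
Q Q Q P
All satisfied now.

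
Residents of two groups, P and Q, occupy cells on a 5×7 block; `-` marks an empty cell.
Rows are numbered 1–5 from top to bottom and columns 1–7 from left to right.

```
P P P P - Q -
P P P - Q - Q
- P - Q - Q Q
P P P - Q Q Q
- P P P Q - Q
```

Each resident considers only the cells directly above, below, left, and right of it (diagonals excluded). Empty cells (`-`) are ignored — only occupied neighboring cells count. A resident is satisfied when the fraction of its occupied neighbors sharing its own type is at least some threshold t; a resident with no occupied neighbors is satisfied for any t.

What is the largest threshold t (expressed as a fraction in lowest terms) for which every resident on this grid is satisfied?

Row 1: (1,1)P 2/2 · (1,2)P 3/3 · (1,3)P 3/3 · (1,4)P 1/1 · (1,6)Q — no occupied neighbors
Row 2: (2,1)P 2/2 · (2,2)P 4/4 · (2,3)P 2/2 · (2,5)Q — no occupied neighbors · (2,7)Q 1/1
Row 3: (3,2)P 2/2 · (3,4)Q — no occupied neighbors · (3,6)Q 2/2 · (3,7)Q 3/3
Row 4: (4,1)P 1/1 · (4,2)P 4/4 · (4,3)P 2/2 · (4,5)Q 2/2 · (4,6)Q 3/3 · (4,7)Q 3/3
Row 5: (5,2)P 2/2 · (5,3)P 3/3 · (5,4)P 1/2 · (5,5)Q 1/2 · (5,7)Q 1/1
The smallest same-type fraction is 1/2 at (5,4), which reduces to 1/2. Any threshold above that leaves this resident unsatisfied.

1/2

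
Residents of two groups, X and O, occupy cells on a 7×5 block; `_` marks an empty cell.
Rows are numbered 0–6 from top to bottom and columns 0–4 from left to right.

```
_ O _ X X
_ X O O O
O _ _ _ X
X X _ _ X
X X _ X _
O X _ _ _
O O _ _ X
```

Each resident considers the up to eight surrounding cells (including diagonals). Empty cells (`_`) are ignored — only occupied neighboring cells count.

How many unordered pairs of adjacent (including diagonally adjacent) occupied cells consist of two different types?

17

Scan each occupied cell's neighbors to the right and below (and the two forward diagonals) so each pair is counted once.
Row 0: O(0,1)–X(1,1)≠ O(0,1)–O(1,2)= X(0,3)–X(0,4)= X(0,3)–O(1,3)≠ X(0,3)–O(1,4)≠ X(0,3)–O(1,2)≠ X(0,4)–O(1,4)≠ X(0,4)–O(1,3)≠  → 6/8 unlike.
Row 1: X(1,1)–O(1,2)≠ X(1,1)–O(2,0)≠ O(1,2)–O(1,3)= O(1,3)–O(1,4)= O(1,3)–X(2,4)≠ O(1,4)–X(2,4)≠  → 4/6 unlike.
Row 2: O(2,0)–X(3,0)≠ O(2,0)–X(3,1)≠ X(2,4)–X(3,4)=  → 2/3 unlike.
Row 3: X(3,0)–X(3,1)= X(3,0)–X(4,0)= X(3,0)–X(4,1)= X(3,1)–X(4,1)= X(3,1)–X(4,0)= X(3,4)–X(4,3)=  → 0/6 unlike.
Row 4: X(4,0)–X(4,1)= X(4,0)–O(5,0)≠ X(4,0)–X(5,1)= X(4,1)–X(5,1)= X(4,1)–O(5,0)≠  → 2/5 unlike.
Row 5: O(5,0)–X(5,1)≠ O(5,0)–O(6,0)= O(5,0)–O(6,1)= X(5,1)–O(6,1)≠ X(5,1)–O(6,0)≠  → 3/5 unlike.
Row 6: O(6,0)–O(6,1)=  → 0/1 unlike.
Total adjacent occupied pairs: 34; unlike-type pairs: 17.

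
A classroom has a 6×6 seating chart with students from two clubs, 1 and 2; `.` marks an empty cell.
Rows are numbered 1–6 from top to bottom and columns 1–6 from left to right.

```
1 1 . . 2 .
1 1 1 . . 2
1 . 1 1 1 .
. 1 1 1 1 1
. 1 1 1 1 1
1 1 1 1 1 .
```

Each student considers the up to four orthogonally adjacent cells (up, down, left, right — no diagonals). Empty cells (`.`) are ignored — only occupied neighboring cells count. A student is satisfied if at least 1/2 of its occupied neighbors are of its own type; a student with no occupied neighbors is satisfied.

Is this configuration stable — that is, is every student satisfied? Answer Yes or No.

Row 1: (1,1)1 2/2 ✓ · (1,2)1 2/2 ✓ · (1,5)2 0/0 ✓
Row 2: (2,1)1 3/3 ✓ · (2,2)1 3/3 ✓ · (2,3)1 2/2 ✓ · (2,6)2 0/0 ✓
Row 3: (3,1)1 1/1 ✓ · (3,3)1 3/3 ✓ · (3,4)1 3/3 ✓ · (3,5)1 2/2 ✓
Row 4: (4,2)1 2/2 ✓ · (4,3)1 4/4 ✓ · (4,4)1 4/4 ✓ · (4,5)1 4/4 ✓ · (4,6)1 2/2 ✓
Row 5: (5,2)1 3/3 ✓ · (5,3)1 4/4 ✓ · (5,4)1 4/4 ✓ · (5,5)1 4/4 ✓ · (5,6)1 2/2 ✓
Row 6: (6,1)1 1/1 ✓ · (6,2)1 3/3 ✓ · (6,3)1 3/3 ✓ · (6,4)1 3/3 ✓ · (6,5)1 2/2 ✓
All meet the threshold, so the configuration is stable.

Yes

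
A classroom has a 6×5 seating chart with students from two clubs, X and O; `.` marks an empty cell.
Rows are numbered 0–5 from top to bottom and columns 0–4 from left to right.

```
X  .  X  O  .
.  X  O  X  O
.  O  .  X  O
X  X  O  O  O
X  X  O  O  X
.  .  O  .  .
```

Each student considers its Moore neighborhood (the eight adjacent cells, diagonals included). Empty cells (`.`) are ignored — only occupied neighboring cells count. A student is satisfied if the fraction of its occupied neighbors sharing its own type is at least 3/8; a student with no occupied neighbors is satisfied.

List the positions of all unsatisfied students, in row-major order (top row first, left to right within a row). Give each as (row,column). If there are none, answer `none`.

(1,2), (1,3), (2,3), (4,4)

Row 0: (0,0)X 1/1 satisfied · (0,2)X 2/4 satisfied · (0,3)O 2/4 satisfied
Row 1: (1,1)X 2/4 satisfied · (1,2)O 2/6 not · (1,3)X 2/6 not · (1,4)O 2/4 satisfied
Row 2: (2,1)O 2/5 satisfied · (2,3)X 1/7 not · (2,4)O 3/5 satisfied
Row 3: (3,0)X 3/4 satisfied · (3,1)X 3/6 satisfied · (3,2)O 4/7 satisfied · (3,3)O 5/7 satisfied · (3,4)O 3/5 satisfied
Row 4: (4,0)X 3/3 satisfied · (4,1)X 3/6 satisfied · (4,2)O 4/6 satisfied · (4,3)O 5/6 satisfied · (4,4)X 0/3 not
Row 5: (5,2)O 2/3 satisfied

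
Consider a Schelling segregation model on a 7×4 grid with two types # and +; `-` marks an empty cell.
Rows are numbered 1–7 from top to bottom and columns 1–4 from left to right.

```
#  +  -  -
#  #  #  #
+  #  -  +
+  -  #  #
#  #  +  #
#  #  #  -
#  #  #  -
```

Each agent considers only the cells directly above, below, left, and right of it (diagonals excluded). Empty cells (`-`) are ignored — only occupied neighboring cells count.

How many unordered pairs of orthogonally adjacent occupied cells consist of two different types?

11

Scan each occupied cell's neighbors to the right and below so each pair is counted once.
Row 1: #(1,1)–+(1,2)≠ #(1,1)–#(2,1)= +(1,2)–#(2,2)≠  → 2/3 unlike.
Row 2: #(2,1)–#(2,2)= #(2,1)–+(3,1)≠ #(2,2)–#(2,3)= #(2,2)–#(3,2)= #(2,3)–#(2,4)= #(2,4)–+(3,4)≠  → 2/6 unlike.
Row 3: +(3,1)–#(3,2)≠ +(3,1)–+(4,1)= +(3,4)–#(4,4)≠  → 2/3 unlike.
Row 4: +(4,1)–#(5,1)≠ #(4,3)–#(4,4)= #(4,3)–+(5,3)≠ #(4,4)–#(5,4)=  → 2/4 unlike.
Row 5: #(5,1)–#(5,2)= #(5,1)–#(6,1)= #(5,2)–+(5,3)≠ #(5,2)–#(6,2)= +(5,3)–#(5,4)≠ +(5,3)–#(6,3)≠  → 3/6 unlike.
Row 6: #(6,1)–#(6,2)= #(6,1)–#(7,1)= #(6,2)–#(6,3)= #(6,2)–#(7,2)= #(6,3)–#(7,3)=  → 0/5 unlike.
Row 7: #(7,1)–#(7,2)= #(7,2)–#(7,3)=  → 0/2 unlike.
Total adjacent occupied pairs: 29; unlike-type pairs: 11.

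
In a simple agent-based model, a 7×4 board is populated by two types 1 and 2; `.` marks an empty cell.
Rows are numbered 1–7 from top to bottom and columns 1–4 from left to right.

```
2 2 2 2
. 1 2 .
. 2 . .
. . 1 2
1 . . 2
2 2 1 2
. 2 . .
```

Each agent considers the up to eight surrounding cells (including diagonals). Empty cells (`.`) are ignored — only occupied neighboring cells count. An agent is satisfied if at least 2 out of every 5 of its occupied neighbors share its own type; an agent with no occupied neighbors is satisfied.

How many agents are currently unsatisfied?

5

(1,1)2 1/2 ✓
(1,2)2 3/4 ✓
(1,3)2 3/4 ✓
(1,4)2 2/2 ✓
(2,2)1 0/5 ✗
(2,3)2 4/5 ✓
(3,2)2 1/3 ✗
(4,3)1 0/3 ✗
(4,4)2 1/2 ✓
(5,1)1 0/2 ✗
(5,4)2 2/4 ✓
(6,1)2 2/3 ✓
(6,2)2 2/4 ✓
(6,3)1 0/4 ✗
(6,4)2 1/2 ✓
(7,2)2 2/3 ✓
Unsatisfied: (2,2), (3,2), (4,3), (5,1), (6,3) — 5 in total.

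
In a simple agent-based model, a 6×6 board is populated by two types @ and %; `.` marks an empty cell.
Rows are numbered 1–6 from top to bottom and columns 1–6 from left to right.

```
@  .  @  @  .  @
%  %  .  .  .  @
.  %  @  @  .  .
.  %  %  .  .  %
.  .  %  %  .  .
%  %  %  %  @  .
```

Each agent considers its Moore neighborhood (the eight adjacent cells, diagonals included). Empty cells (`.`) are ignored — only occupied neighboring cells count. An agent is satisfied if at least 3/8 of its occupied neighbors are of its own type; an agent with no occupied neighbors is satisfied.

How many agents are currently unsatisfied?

3

(1,1)@ 0/2 not
(1,3)@ 1/2 satisfied
(1,4)@ 1/1 satisfied
(1,6)@ 1/1 satisfied
(2,1)% 2/3 satisfied
(2,2)% 2/5 satisfied
(2,6)@ 1/1 satisfied
(3,2)% 4/5 satisfied
(3,3)@ 1/5 not
(3,4)@ 1/2 satisfied
(4,2)% 3/4 satisfied
(4,3)% 4/6 satisfied
(4,6)% 0/0 satisfied
(5,3)% 6/6 satisfied
(5,4)% 4/5 satisfied
(6,1)% 1/1 satisfied
(6,2)% 3/3 satisfied
(6,3)% 4/4 satisfied
(6,4)% 3/4 satisfied
(6,5)@ 0/2 not
Unsatisfied: (1,1), (3,3), (6,5) — 3 in total.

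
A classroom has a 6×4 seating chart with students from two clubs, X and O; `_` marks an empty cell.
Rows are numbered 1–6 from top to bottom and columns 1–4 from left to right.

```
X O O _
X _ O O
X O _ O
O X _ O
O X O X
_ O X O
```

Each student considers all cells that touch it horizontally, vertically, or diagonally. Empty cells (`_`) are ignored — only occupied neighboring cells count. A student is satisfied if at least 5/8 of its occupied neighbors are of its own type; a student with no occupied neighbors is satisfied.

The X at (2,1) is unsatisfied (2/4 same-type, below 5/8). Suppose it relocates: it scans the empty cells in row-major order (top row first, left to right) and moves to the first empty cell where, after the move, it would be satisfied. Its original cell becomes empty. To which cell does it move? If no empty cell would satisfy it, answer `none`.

none

Vacating (2,1). Empty cells in order:
  (1,4): 0/3 same-type → still unsatisfied.
  (2,2): 2/6 same-type → still unsatisfied.
  (3,3): 1/6 same-type → still unsatisfied.
  (4,3): 3/7 same-type → still unsatisfied.
  (6,1): 1/3 same-type → still unsatisfied.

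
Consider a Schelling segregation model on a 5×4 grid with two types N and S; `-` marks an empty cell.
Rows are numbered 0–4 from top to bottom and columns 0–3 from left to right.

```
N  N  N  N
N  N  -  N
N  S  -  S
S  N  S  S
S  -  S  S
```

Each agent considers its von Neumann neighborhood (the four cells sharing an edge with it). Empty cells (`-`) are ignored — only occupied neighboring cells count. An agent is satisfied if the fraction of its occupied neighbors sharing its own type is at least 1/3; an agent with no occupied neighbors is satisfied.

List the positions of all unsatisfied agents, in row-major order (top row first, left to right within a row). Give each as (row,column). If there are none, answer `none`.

(2,1), (3,1)

Row 0: (0,0)N 2/2 satisfied · (0,1)N 3/3 satisfied · (0,2)N 2/2 satisfied · (0,3)N 2/2 satisfied
Row 1: (1,0)N 3/3 satisfied · (1,1)N 2/3 satisfied · (1,3)N 1/2 satisfied
Row 2: (2,0)N 1/3 satisfied · (2,1)S 0/3 not · (2,3)S 1/2 satisfied
Row 3: (3,0)S 1/3 satisfied · (3,1)N 0/3 not · (3,2)S 2/3 satisfied · (3,3)S 3/3 satisfied
Row 4: (4,0)S 1/1 satisfied · (4,2)S 2/2 satisfied · (4,3)S 2/2 satisfied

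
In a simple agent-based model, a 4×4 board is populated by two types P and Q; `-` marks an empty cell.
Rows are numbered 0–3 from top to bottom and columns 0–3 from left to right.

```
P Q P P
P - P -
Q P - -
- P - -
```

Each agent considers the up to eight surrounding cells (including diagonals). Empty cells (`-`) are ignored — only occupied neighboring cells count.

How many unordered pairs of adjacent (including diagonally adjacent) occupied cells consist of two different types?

Scan each occupied cell's neighbors to the right and below (and the two forward diagonals) so each pair is counted once.
From row 0: 4 unlike of 8 pairs (running 4/8).
From row 1: 1 unlike of 3 pairs (running 5/11).
From row 2: 2 unlike of 3 pairs (running 7/14).
Total adjacent occupied pairs: 14; unlike-type pairs: 7.

7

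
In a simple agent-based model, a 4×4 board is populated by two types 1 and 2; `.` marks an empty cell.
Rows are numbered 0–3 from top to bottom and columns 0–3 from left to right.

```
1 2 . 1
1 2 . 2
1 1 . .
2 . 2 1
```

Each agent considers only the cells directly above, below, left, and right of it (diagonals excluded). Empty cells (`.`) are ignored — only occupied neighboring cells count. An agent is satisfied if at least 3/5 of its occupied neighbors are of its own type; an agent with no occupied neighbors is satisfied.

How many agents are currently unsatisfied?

9

(0,0)1 1/2 ✗
(0,1)2 1/2 ✗
(0,3)1 0/1 ✗
(1,0)1 2/3 ✓
(1,1)2 1/3 ✗
(1,3)2 0/1 ✗
(2,0)1 2/3 ✓
(2,1)1 1/2 ✗
(3,0)2 0/1 ✗
(3,2)2 0/1 ✗
(3,3)1 0/1 ✗
Unsatisfied: (0,0), (0,1), (0,3), (1,1), (1,3), (2,1), (3,0), (3,2), (3,3) — 9 in total.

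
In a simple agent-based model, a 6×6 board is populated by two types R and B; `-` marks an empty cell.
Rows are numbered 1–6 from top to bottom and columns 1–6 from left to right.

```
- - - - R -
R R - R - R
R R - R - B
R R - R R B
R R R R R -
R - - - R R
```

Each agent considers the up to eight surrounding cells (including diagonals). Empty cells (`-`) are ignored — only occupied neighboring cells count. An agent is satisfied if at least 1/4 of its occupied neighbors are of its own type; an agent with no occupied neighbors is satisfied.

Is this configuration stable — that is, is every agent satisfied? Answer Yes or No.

Yes

(1,5)R 2/2 ✓
(2,1)R 3/3 ✓
(2,2)R 3/3 ✓
(2,4)R 2/2 ✓
(2,6)R 1/2 ✓
(3,1)R 5/5 ✓
(3,2)R 5/5 ✓
(3,4)R 3/3 ✓
(3,6)B 1/3 ✓
(4,1)R 5/5 ✓
(4,2)R 6/6 ✓
(4,4)R 5/5 ✓
(4,5)R 4/6 ✓
(4,6)B 1/3 ✓
(5,1)R 4/4 ✓
(5,2)R 5/5 ✓
(5,3)R 4/4 ✓
(5,4)R 5/5 ✓
(5,5)R 5/6 ✓
(6,1)R 2/2 ✓
(6,5)R 3/3 ✓
(6,6)R 2/2 ✓
All meet the threshold, so the configuration is stable.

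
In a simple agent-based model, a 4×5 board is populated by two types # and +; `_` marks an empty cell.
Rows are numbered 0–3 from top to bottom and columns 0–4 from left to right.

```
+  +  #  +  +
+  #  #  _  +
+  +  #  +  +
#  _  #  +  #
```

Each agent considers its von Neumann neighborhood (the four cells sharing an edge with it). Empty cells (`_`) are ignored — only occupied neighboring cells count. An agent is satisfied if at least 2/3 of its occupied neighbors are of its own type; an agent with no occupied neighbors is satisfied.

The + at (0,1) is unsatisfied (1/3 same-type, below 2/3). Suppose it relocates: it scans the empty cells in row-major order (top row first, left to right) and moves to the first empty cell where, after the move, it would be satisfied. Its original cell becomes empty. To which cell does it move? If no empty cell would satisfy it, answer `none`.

Vacating (0,1). Empty cells in order:
  (1,3): 3/4 same-type → satisfied — stop here.

(1,3)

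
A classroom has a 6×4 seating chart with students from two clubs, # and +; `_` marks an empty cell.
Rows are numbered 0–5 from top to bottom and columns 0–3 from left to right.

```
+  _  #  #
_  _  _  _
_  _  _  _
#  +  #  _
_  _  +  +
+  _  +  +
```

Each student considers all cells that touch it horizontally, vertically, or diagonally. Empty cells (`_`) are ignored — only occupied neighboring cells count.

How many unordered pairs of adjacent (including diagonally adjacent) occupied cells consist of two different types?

Scan each occupied cell's neighbors to the right and below (and the two forward diagonals) so each pair is counted once.
From row 0: 0 unlike of 1 pairs (running 0/1).
From row 3: 4 unlike of 5 pairs (running 4/6).
From row 4: 0 unlike of 5 pairs (running 4/11).
From row 5: 0 unlike of 1 pairs (running 4/12).
Total adjacent occupied pairs: 12; unlike-type pairs: 4.

4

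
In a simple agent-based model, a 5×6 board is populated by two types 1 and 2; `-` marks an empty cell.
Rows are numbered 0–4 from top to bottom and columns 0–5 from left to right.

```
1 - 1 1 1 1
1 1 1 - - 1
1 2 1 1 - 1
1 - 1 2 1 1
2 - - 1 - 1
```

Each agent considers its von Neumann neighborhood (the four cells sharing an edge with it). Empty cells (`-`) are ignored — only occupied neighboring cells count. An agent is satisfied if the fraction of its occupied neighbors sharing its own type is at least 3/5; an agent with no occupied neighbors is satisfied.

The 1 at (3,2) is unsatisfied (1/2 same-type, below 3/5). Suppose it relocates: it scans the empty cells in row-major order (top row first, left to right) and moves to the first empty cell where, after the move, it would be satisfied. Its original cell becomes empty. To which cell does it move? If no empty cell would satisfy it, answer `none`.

(0,1)

Vacating (3,2). Empty cells in order:
  (0,1): 3/3 same-type → satisfied — stop here.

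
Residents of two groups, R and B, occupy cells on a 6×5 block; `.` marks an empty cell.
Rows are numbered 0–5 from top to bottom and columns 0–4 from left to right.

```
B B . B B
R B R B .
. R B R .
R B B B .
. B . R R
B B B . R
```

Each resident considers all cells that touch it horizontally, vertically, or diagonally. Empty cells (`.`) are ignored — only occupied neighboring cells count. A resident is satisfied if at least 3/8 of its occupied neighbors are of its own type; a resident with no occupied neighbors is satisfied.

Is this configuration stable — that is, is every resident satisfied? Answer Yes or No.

No

(0,0)B 2/3 ✓
(0,1)B 2/4 ✓
(0,3)B 2/3 ✓
(0,4)B 2/2 ✓
(1,0)R 1/4 ✗
(1,1)B 3/6 ✓
(1,2)R 2/7 ✗
(1,3)B 3/5 ✓
(2,1)R 3/7 ✓
(2,2)B 5/8 ✓
(2,3)R 1/5 ✗
(3,0)R 1/3 ✗
(3,1)B 3/5 ✓
(3,2)B 4/7 ✓
(3,3)B 2/5 ✓
(4,1)B 5/6 ✓
(4,3)R 2/5 ✓
(4,4)R 2/3 ✓
(5,0)B 2/2 ✓
(5,1)B 3/3 ✓
(5,2)B 2/3 ✓
(5,4)R 2/2 ✓
For instance (1,0) has only 1/4 same-type neighbors, below 3/8.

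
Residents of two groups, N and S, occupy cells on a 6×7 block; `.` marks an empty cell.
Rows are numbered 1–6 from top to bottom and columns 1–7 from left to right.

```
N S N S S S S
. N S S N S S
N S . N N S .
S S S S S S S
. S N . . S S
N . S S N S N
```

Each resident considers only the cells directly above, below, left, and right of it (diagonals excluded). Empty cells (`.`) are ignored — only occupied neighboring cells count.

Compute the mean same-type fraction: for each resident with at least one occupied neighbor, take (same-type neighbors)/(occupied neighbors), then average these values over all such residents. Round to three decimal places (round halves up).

(1,1)N 0/1
(1,2)S 0/3
(1,3)N 0/3
(1,4)S 2/3
(1,5)S 2/3
(1,6)S 3/3
(1,7)S 2/2
(2,2)N 0/3
(2,3)S 1/3
(2,4)S 2/4
(2,5)N 1/4
(2,6)S 3/4
(2,7)S 2/2
(3,1)N 0/2
(3,2)S 1/3
(3,4)N 1/3
(3,5)N 2/4
(3,6)S 2/3
(4,1)S 1/2
(4,2)S 4/4
(4,3)S 2/3
(4,4)S 2/3
(4,5)S 2/3
(4,6)S 4/4
(4,7)S 2/2
(5,2)S 1/2
(5,3)N 0/3
(5,6)S 3/3
(5,7)S 2/3
(6,1)N — no occupied neighbors
(6,3)S 1/2
(6,4)S 1/2
(6,5)N 0/2
(6,6)S 1/3
(6,7)N 0/2
Sum over 34 residents: 0/1 + 0/3 + 0/3 + 2/3 + 2/3 + 3/3 + 2/2 + 0/3 + 1/3 + 2/4 + 1/4 + 3/4 + 2/2 + 0/2 + 1/3 + 1/3 + 2/4 + 2/3 + 1/2 + 4/4 + 2/3 + 2/3 + 2/3 + 4/4 + 2/2 + 1/2 + 0/3 + 3/3 + 2/3 + 1/2 + 1/2 + 0/2 + 1/3 + 0/2 = 17; mean = 17 ÷ 34 = 1/2 = 0.5 → 0.500.

0.500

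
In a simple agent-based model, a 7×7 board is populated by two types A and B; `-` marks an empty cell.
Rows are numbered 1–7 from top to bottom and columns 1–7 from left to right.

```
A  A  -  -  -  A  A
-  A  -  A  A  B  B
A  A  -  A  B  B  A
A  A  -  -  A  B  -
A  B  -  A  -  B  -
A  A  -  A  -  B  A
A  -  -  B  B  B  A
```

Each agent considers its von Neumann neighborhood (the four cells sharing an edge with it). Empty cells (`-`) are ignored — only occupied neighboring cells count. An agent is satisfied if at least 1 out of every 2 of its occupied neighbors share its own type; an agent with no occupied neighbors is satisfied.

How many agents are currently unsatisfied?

(1,1)A 1/1 satisfied
(1,2)A 2/2 satisfied
(1,6)A 1/2 satisfied
(1,7)A 1/2 satisfied
(2,2)A 2/2 satisfied
(2,4)A 2/2 satisfied
(2,5)A 1/3 not
(2,6)B 2/4 satisfied
(2,7)B 1/3 not
(3,1)A 2/2 satisfied
(3,2)A 3/3 satisfied
(3,4)A 1/2 satisfied
(3,5)B 1/4 not
(3,6)B 3/4 satisfied
(3,7)A 0/2 not
(4,1)A 3/3 satisfied
(4,2)A 2/3 satisfied
(4,5)A 0/2 not
(4,6)B 2/3 satisfied
(5,1)A 2/3 satisfied
(5,2)B 0/3 not
(5,4)A 1/1 satisfied
(5,6)B 2/2 satisfied
(6,1)A 3/3 satisfied
(6,2)A 1/2 satisfied
(6,4)A 1/2 satisfied
(6,6)B 2/3 satisfied
(6,7)A 1/2 satisfied
(7,1)A 1/1 satisfied
(7,4)B 1/2 satisfied
(7,5)B 2/2 satisfied
(7,6)B 2/3 satisfied
(7,7)A 1/2 satisfied
Unsatisfied: (2,5), (2,7), (3,5), (3,7), (4,5), (5,2) — 6 in total.

6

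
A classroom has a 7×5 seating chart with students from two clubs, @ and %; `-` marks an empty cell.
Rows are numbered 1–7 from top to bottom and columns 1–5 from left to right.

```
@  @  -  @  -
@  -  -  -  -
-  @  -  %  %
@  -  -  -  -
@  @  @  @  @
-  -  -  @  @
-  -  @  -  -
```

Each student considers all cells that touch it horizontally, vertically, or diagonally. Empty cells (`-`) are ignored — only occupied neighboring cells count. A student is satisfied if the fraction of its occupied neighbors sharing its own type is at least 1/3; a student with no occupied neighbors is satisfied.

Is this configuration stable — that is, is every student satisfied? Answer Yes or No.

(1,1)@ 2/2 ✓
(1,2)@ 2/2 ✓
(1,4)@ 0/0 ✓
(2,1)@ 3/3 ✓
(3,2)@ 2/2 ✓
(3,4)% 1/1 ✓
(3,5)% 1/1 ✓
(4,1)@ 3/3 ✓
(5,1)@ 2/2 ✓
(5,2)@ 3/3 ✓
(5,3)@ 3/3 ✓
(5,4)@ 4/4 ✓
(5,5)@ 3/3 ✓
(6,4)@ 5/5 ✓
(6,5)@ 3/3 ✓
(7,3)@ 1/1 ✓
All meet the threshold, so the configuration is stable.

Yes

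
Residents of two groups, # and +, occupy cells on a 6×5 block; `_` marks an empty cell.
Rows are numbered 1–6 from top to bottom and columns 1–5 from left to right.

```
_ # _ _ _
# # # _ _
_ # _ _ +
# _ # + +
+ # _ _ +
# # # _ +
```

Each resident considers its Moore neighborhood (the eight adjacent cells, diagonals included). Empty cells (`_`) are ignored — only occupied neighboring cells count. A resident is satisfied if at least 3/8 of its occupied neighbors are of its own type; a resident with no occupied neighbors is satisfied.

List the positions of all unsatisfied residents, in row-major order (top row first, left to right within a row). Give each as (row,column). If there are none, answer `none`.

(5,1)

Row 1: (1,2)# 3/3 satisfied
Row 2: (2,1)# 3/3 satisfied · (2,2)# 4/4 satisfied · (2,3)# 3/3 satisfied
Row 3: (3,2)# 5/5 satisfied · (3,5)+ 2/2 satisfied
Row 4: (4,1)# 2/3 satisfied · (4,3)# 2/3 satisfied · (4,4)+ 3/4 satisfied · (4,5)+ 3/3 satisfied
Row 5: (5,1)+ 0/4 not · (5,2)# 5/6 satisfied · (5,5)+ 3/3 satisfied
Row 6: (6,1)# 2/3 satisfied · (6,2)# 3/4 satisfied · (6,3)# 2/2 satisfied · (6,5)+ 1/1 satisfied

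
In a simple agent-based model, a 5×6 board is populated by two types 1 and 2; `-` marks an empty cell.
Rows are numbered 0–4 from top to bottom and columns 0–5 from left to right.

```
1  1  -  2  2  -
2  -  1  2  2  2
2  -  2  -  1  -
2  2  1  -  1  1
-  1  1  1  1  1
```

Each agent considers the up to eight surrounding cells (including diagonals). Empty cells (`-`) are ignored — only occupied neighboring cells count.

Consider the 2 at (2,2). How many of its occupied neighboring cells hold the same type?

2

Occupied neighbors of (2,2): (1,2)=1, (1,3)=2, (3,1)=2, (3,2)=1.
Same type (2): 2 of 4.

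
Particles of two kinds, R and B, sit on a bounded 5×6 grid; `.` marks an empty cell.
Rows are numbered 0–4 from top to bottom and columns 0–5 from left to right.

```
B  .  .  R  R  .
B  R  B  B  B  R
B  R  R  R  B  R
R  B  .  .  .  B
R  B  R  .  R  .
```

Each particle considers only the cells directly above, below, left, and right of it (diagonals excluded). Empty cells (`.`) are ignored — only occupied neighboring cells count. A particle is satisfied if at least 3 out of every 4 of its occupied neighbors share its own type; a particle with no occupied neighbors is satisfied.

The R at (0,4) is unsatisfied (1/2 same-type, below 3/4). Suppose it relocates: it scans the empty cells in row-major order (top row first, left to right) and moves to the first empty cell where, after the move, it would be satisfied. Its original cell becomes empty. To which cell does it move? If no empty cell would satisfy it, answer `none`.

Vacating (0,4). Empty cells in order:
  (0,1): 1/2 same-type → still unsatisfied.
  (0,2): 1/2 same-type → still unsatisfied.
  (0,5): 1/1 same-type → satisfied — stop here.

(0,5)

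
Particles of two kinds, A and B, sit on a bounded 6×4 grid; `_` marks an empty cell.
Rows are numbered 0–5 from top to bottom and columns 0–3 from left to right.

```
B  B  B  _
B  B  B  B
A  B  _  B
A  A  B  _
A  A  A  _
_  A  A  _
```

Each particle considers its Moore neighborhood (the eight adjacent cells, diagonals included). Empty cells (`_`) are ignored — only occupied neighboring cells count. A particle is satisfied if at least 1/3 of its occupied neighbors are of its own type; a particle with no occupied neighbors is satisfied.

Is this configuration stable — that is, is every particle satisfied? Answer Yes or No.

Row 0: (0,0)B 3/3 satisfied · (0,1)B 5/5 satisfied · (0,2)B 4/4 satisfied
Row 1: (1,0)B 4/5 satisfied · (1,1)B 6/7 satisfied · (1,2)B 6/6 satisfied · (1,3)B 3/3 satisfied
Row 2: (2,0)A 2/5 satisfied · (2,1)B 4/7 satisfied · (2,3)B 3/3 satisfied
Row 3: (3,0)A 4/5 satisfied · (3,1)A 5/7 satisfied · (3,2)B 2/5 satisfied
Row 4: (4,0)A 4/4 satisfied · (4,1)A 6/7 satisfied · (4,2)A 4/5 satisfied
Row 5: (5,1)A 4/4 satisfied · (5,2)A 3/3 satisfied
All meet the threshold, so the configuration is stable.

Yes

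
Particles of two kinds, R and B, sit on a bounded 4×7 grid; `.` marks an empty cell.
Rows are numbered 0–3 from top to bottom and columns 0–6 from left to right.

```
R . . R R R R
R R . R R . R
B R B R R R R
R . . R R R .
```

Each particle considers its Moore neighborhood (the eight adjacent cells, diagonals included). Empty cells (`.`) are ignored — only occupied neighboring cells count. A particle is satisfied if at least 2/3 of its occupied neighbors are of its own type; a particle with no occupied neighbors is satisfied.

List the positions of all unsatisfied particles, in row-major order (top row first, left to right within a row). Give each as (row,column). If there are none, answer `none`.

Row 0: (0,0)R 2/2 ✓ · (0,3)R 3/3 ✓ · (0,4)R 4/4 ✓ · (0,5)R 4/4 ✓ · (0,6)R 2/2 ✓
Row 1: (1,0)R 3/4 ✓ · (1,1)R 3/5 ✗ · (1,3)R 5/6 ✓ · (1,4)R 7/7 ✓ · (1,6)R 4/4 ✓
Row 2: (2,0)B 0/4 ✗ · (2,1)R 3/5 ✗ · (2,2)B 0/5 ✗ · (2,3)R 5/6 ✓ · (2,4)R 7/7 ✓ · (2,5)R 6/6 ✓ · (2,6)R 3/3 ✓
Row 3: (3,0)R 1/2 ✗ · (3,3)R 3/4 ✓ · (3,4)R 5/5 ✓ · (3,5)R 4/4 ✓

(1,1), (2,0), (2,1), (2,2), (3,0)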